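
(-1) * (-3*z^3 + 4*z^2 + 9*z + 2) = 3*z^3 - 4*z^2 - 9*z - 2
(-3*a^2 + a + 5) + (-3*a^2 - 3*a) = -6*a^2 - 2*a + 5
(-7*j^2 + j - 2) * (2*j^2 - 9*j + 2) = -14*j^4 + 65*j^3 - 27*j^2 + 20*j - 4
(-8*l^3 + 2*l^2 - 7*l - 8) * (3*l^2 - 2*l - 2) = -24*l^5 + 22*l^4 - 9*l^3 - 14*l^2 + 30*l + 16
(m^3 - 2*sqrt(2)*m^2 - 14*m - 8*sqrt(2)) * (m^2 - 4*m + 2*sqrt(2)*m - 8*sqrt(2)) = m^5 - 4*m^4 - 22*m^3 - 36*sqrt(2)*m^2 + 88*m^2 - 32*m + 144*sqrt(2)*m + 128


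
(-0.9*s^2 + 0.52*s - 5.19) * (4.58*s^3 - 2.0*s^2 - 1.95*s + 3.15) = -4.122*s^5 + 4.1816*s^4 - 23.0552*s^3 + 6.531*s^2 + 11.7585*s - 16.3485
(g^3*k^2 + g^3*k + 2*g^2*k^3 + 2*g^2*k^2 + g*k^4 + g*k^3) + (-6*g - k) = g^3*k^2 + g^3*k + 2*g^2*k^3 + 2*g^2*k^2 + g*k^4 + g*k^3 - 6*g - k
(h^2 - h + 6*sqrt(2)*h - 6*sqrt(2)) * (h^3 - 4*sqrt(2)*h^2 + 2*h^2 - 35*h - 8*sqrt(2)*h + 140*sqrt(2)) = h^5 + h^4 + 2*sqrt(2)*h^4 - 85*h^3 + 2*sqrt(2)*h^3 - 74*sqrt(2)*h^2 - 13*h^2 + 70*sqrt(2)*h + 1776*h - 1680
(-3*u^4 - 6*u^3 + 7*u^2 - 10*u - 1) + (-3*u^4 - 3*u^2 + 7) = -6*u^4 - 6*u^3 + 4*u^2 - 10*u + 6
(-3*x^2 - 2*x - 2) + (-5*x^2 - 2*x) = -8*x^2 - 4*x - 2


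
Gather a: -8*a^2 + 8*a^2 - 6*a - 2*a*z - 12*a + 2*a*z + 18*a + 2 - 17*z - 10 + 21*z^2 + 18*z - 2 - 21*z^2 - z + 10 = 0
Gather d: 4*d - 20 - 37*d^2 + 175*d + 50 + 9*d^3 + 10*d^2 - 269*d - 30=9*d^3 - 27*d^2 - 90*d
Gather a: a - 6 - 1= a - 7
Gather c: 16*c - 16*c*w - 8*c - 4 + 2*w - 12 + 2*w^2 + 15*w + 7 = c*(8 - 16*w) + 2*w^2 + 17*w - 9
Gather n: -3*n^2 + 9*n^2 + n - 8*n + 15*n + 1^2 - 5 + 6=6*n^2 + 8*n + 2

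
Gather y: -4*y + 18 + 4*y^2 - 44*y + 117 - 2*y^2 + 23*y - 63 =2*y^2 - 25*y + 72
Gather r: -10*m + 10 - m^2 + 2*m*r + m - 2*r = -m^2 - 9*m + r*(2*m - 2) + 10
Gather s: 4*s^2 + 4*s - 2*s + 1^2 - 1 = 4*s^2 + 2*s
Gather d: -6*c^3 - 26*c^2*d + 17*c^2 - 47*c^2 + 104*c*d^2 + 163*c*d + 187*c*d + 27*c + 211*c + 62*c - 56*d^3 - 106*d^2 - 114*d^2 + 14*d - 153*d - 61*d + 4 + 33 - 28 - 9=-6*c^3 - 30*c^2 + 300*c - 56*d^3 + d^2*(104*c - 220) + d*(-26*c^2 + 350*c - 200)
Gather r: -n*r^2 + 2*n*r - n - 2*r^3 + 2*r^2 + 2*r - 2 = -n - 2*r^3 + r^2*(2 - n) + r*(2*n + 2) - 2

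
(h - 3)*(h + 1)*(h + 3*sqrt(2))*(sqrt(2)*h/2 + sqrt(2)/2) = sqrt(2)*h^4/2 - sqrt(2)*h^3/2 + 3*h^3 - 5*sqrt(2)*h^2/2 - 3*h^2 - 15*h - 3*sqrt(2)*h/2 - 9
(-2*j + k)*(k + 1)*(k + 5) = -2*j*k^2 - 12*j*k - 10*j + k^3 + 6*k^2 + 5*k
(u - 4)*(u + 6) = u^2 + 2*u - 24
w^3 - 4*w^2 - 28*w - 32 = (w - 8)*(w + 2)^2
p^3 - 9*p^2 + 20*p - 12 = (p - 6)*(p - 2)*(p - 1)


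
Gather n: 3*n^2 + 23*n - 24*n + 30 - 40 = 3*n^2 - n - 10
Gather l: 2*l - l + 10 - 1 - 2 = l + 7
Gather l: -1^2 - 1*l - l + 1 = -2*l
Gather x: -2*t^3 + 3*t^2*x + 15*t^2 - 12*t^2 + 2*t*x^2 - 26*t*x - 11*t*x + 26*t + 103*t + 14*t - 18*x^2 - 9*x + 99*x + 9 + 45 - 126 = -2*t^3 + 3*t^2 + 143*t + x^2*(2*t - 18) + x*(3*t^2 - 37*t + 90) - 72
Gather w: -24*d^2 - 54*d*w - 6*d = -24*d^2 - 54*d*w - 6*d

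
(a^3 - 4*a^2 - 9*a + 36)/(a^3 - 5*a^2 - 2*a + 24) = (a + 3)/(a + 2)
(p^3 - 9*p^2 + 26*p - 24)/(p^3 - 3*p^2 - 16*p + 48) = (p - 2)/(p + 4)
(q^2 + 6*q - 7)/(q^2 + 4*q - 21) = (q - 1)/(q - 3)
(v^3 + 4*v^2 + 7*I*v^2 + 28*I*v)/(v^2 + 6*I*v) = (v^2 + v*(4 + 7*I) + 28*I)/(v + 6*I)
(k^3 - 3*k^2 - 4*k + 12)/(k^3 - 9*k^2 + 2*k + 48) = (k - 2)/(k - 8)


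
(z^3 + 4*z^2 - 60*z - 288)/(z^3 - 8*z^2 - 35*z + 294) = (z^2 - 2*z - 48)/(z^2 - 14*z + 49)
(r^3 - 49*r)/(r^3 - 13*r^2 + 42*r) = (r + 7)/(r - 6)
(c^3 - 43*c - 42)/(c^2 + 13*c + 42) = (c^2 - 6*c - 7)/(c + 7)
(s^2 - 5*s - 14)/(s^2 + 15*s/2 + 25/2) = 2*(s^2 - 5*s - 14)/(2*s^2 + 15*s + 25)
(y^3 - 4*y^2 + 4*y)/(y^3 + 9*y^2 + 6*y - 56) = y*(y - 2)/(y^2 + 11*y + 28)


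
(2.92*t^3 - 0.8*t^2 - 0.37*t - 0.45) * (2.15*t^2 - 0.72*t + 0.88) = 6.278*t^5 - 3.8224*t^4 + 2.3501*t^3 - 1.4051*t^2 - 0.00159999999999999*t - 0.396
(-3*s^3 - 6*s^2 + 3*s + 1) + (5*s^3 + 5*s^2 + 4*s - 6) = 2*s^3 - s^2 + 7*s - 5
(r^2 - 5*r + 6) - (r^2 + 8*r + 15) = -13*r - 9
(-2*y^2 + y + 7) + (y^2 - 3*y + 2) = -y^2 - 2*y + 9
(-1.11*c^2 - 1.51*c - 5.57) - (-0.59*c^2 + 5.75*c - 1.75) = -0.52*c^2 - 7.26*c - 3.82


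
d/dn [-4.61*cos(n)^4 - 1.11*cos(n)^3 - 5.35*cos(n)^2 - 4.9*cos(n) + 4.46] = (18.44*cos(n)^3 + 3.33*cos(n)^2 + 10.7*cos(n) + 4.9)*sin(n)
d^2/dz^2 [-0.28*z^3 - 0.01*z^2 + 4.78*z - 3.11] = -1.68*z - 0.02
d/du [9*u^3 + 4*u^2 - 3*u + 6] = 27*u^2 + 8*u - 3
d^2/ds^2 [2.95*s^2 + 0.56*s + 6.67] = 5.90000000000000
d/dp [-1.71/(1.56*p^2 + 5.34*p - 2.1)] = (5.3352*p + 9.1314)/(1.56*p^2 + 5.34*p - 2.1)^2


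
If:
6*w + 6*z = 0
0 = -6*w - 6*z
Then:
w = -z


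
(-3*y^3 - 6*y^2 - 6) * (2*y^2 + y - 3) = -6*y^5 - 15*y^4 + 3*y^3 + 6*y^2 - 6*y + 18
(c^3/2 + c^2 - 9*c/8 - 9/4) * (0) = 0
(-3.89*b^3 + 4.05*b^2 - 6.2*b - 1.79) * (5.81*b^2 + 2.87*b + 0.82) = -22.6009*b^5 + 12.3662*b^4 - 27.5883*b^3 - 24.8729*b^2 - 10.2213*b - 1.4678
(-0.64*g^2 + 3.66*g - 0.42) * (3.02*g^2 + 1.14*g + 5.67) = -1.9328*g^4 + 10.3236*g^3 - 0.7248*g^2 + 20.2734*g - 2.3814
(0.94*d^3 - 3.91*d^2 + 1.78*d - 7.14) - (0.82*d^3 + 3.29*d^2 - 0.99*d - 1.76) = 0.12*d^3 - 7.2*d^2 + 2.77*d - 5.38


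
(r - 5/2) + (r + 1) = 2*r - 3/2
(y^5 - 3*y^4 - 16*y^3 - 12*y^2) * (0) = 0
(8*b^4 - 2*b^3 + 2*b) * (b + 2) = 8*b^5 + 14*b^4 - 4*b^3 + 2*b^2 + 4*b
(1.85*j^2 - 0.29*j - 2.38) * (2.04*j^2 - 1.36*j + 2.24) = 3.774*j^4 - 3.1076*j^3 - 0.316799999999999*j^2 + 2.5872*j - 5.3312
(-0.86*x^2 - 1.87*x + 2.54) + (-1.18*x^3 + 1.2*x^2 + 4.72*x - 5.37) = -1.18*x^3 + 0.34*x^2 + 2.85*x - 2.83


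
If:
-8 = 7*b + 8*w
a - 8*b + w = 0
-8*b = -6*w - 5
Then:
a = 35/106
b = -4/53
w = -99/106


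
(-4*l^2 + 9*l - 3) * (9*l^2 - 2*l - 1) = -36*l^4 + 89*l^3 - 41*l^2 - 3*l + 3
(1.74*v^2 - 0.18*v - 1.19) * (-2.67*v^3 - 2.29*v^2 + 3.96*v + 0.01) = -4.6458*v^5 - 3.504*v^4 + 10.4799*v^3 + 2.0297*v^2 - 4.7142*v - 0.0119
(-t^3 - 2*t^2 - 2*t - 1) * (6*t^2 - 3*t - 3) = -6*t^5 - 9*t^4 - 3*t^3 + 6*t^2 + 9*t + 3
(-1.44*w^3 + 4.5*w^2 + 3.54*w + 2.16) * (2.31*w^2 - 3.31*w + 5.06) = -3.3264*w^5 + 15.1614*w^4 - 14.004*w^3 + 16.0422*w^2 + 10.7628*w + 10.9296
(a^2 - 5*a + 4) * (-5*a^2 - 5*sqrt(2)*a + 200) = -5*a^4 - 5*sqrt(2)*a^3 + 25*a^3 + 25*sqrt(2)*a^2 + 180*a^2 - 1000*a - 20*sqrt(2)*a + 800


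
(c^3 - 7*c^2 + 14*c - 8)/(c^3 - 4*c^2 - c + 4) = (c - 2)/(c + 1)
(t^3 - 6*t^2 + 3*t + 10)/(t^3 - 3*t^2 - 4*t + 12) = (t^2 - 4*t - 5)/(t^2 - t - 6)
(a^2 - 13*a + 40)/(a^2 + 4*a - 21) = (a^2 - 13*a + 40)/(a^2 + 4*a - 21)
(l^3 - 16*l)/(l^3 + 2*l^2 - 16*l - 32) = l/(l + 2)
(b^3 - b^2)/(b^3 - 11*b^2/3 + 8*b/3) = 3*b/(3*b - 8)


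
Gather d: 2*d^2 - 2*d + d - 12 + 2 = 2*d^2 - d - 10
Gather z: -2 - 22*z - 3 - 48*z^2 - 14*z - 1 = -48*z^2 - 36*z - 6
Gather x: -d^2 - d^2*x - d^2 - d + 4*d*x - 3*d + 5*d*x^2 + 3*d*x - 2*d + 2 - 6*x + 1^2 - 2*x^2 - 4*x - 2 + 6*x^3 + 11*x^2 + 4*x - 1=-2*d^2 - 6*d + 6*x^3 + x^2*(5*d + 9) + x*(-d^2 + 7*d - 6)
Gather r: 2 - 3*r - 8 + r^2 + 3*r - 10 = r^2 - 16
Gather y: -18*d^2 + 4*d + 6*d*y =-18*d^2 + 6*d*y + 4*d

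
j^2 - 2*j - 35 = (j - 7)*(j + 5)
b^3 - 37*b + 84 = (b - 4)*(b - 3)*(b + 7)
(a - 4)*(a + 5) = a^2 + a - 20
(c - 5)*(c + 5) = c^2 - 25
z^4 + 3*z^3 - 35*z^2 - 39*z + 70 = (z - 5)*(z - 1)*(z + 2)*(z + 7)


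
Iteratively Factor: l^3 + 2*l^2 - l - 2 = (l + 2)*(l^2 - 1) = (l - 1)*(l + 2)*(l + 1)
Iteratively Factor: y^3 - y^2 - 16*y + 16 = (y - 1)*(y^2 - 16) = (y - 4)*(y - 1)*(y + 4)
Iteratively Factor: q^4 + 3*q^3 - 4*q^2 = (q)*(q^3 + 3*q^2 - 4*q) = q^2*(q^2 + 3*q - 4) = q^2*(q + 4)*(q - 1)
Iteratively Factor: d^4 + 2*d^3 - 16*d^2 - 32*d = (d + 2)*(d^3 - 16*d) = (d + 2)*(d + 4)*(d^2 - 4*d) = (d - 4)*(d + 2)*(d + 4)*(d)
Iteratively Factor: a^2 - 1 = (a - 1)*(a + 1)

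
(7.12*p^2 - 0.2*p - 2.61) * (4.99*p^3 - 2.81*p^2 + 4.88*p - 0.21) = 35.5288*p^5 - 21.0052*p^4 + 22.2837*p^3 + 4.8629*p^2 - 12.6948*p + 0.5481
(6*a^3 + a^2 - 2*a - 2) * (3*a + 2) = 18*a^4 + 15*a^3 - 4*a^2 - 10*a - 4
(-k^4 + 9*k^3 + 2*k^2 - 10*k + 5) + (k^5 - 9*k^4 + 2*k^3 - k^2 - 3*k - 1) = k^5 - 10*k^4 + 11*k^3 + k^2 - 13*k + 4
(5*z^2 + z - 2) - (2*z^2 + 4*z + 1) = 3*z^2 - 3*z - 3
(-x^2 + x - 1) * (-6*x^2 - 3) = 6*x^4 - 6*x^3 + 9*x^2 - 3*x + 3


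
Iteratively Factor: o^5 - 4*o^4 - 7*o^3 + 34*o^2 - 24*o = (o - 2)*(o^4 - 2*o^3 - 11*o^2 + 12*o) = (o - 4)*(o - 2)*(o^3 + 2*o^2 - 3*o) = (o - 4)*(o - 2)*(o - 1)*(o^2 + 3*o) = o*(o - 4)*(o - 2)*(o - 1)*(o + 3)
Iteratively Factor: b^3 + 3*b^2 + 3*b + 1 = (b + 1)*(b^2 + 2*b + 1) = (b + 1)^2*(b + 1)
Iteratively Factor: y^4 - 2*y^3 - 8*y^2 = (y + 2)*(y^3 - 4*y^2) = y*(y + 2)*(y^2 - 4*y) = y*(y - 4)*(y + 2)*(y)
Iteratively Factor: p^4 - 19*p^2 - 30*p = (p + 2)*(p^3 - 2*p^2 - 15*p) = (p - 5)*(p + 2)*(p^2 + 3*p) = p*(p - 5)*(p + 2)*(p + 3)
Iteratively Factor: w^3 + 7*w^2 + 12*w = (w + 4)*(w^2 + 3*w) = w*(w + 4)*(w + 3)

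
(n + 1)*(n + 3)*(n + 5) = n^3 + 9*n^2 + 23*n + 15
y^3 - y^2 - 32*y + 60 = (y - 5)*(y - 2)*(y + 6)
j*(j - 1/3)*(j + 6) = j^3 + 17*j^2/3 - 2*j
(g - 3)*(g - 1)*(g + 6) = g^3 + 2*g^2 - 21*g + 18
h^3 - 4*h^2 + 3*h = h*(h - 3)*(h - 1)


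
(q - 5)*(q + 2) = q^2 - 3*q - 10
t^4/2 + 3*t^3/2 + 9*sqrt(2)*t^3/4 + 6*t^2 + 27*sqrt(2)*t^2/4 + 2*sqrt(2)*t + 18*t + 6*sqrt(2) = (t/2 + sqrt(2))*(t + 3)*(t + sqrt(2)/2)*(t + 2*sqrt(2))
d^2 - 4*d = d*(d - 4)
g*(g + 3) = g^2 + 3*g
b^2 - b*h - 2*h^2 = (b - 2*h)*(b + h)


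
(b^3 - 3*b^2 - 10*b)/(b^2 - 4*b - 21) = b*(-b^2 + 3*b + 10)/(-b^2 + 4*b + 21)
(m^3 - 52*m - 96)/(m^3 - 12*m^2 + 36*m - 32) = (m^2 + 8*m + 12)/(m^2 - 4*m + 4)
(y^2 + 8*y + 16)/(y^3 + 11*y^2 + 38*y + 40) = (y + 4)/(y^2 + 7*y + 10)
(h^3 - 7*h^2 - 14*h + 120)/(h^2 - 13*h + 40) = (h^2 - 2*h - 24)/(h - 8)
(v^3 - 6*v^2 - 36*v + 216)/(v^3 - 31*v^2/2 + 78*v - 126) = 2*(v + 6)/(2*v - 7)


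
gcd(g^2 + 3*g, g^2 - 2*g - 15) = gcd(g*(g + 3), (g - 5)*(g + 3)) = g + 3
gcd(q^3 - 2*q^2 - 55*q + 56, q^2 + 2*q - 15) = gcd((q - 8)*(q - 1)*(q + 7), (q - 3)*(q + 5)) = 1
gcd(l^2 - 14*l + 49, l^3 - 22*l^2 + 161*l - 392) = l^2 - 14*l + 49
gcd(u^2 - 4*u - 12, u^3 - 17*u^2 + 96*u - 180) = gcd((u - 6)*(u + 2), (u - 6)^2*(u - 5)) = u - 6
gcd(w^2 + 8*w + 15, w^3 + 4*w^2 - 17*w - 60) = w^2 + 8*w + 15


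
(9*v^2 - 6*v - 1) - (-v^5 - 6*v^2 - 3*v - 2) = v^5 + 15*v^2 - 3*v + 1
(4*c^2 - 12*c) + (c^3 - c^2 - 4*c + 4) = c^3 + 3*c^2 - 16*c + 4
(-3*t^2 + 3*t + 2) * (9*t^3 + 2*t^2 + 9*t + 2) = -27*t^5 + 21*t^4 - 3*t^3 + 25*t^2 + 24*t + 4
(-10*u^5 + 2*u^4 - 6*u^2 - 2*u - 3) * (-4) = 40*u^5 - 8*u^4 + 24*u^2 + 8*u + 12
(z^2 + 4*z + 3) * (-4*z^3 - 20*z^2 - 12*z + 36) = -4*z^5 - 36*z^4 - 104*z^3 - 72*z^2 + 108*z + 108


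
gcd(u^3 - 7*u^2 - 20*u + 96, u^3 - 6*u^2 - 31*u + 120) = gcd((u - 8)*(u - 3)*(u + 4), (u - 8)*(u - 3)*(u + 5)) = u^2 - 11*u + 24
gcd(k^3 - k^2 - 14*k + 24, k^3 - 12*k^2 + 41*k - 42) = k^2 - 5*k + 6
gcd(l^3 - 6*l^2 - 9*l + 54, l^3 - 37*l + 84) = l - 3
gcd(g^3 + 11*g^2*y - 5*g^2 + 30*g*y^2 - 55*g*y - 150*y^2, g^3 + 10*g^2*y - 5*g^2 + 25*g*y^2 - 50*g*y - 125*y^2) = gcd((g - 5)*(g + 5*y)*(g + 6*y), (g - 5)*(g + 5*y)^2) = g^2 + 5*g*y - 5*g - 25*y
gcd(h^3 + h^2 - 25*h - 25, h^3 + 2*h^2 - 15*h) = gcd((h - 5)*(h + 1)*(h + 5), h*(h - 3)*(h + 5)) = h + 5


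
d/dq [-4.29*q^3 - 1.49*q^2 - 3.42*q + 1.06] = -12.87*q^2 - 2.98*q - 3.42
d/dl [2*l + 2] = 2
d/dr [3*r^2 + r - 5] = 6*r + 1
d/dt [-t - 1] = -1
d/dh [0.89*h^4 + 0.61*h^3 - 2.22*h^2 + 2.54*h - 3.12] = 3.56*h^3 + 1.83*h^2 - 4.44*h + 2.54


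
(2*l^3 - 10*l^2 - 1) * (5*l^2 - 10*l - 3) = 10*l^5 - 70*l^4 + 94*l^3 + 25*l^2 + 10*l + 3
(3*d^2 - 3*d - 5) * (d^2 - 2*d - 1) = 3*d^4 - 9*d^3 - 2*d^2 + 13*d + 5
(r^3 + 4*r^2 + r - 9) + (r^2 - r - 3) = r^3 + 5*r^2 - 12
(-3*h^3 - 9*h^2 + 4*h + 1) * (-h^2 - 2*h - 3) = 3*h^5 + 15*h^4 + 23*h^3 + 18*h^2 - 14*h - 3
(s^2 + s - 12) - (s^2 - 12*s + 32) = 13*s - 44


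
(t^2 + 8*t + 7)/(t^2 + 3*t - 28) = (t + 1)/(t - 4)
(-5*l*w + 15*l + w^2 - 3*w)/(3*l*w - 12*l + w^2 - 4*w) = (-5*l*w + 15*l + w^2 - 3*w)/(3*l*w - 12*l + w^2 - 4*w)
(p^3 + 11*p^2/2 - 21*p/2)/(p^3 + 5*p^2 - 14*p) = (p - 3/2)/(p - 2)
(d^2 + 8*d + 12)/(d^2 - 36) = (d + 2)/(d - 6)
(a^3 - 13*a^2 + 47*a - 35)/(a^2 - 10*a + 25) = (a^2 - 8*a + 7)/(a - 5)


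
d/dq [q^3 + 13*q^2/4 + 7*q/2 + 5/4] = 3*q^2 + 13*q/2 + 7/2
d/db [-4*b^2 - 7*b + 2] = -8*b - 7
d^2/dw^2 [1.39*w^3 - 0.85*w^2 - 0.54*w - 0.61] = 8.34*w - 1.7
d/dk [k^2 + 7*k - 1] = 2*k + 7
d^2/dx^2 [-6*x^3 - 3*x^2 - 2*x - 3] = -36*x - 6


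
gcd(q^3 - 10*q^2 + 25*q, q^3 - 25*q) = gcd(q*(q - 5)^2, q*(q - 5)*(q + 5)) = q^2 - 5*q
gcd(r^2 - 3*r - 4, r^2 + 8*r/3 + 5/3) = r + 1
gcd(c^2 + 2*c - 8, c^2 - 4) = c - 2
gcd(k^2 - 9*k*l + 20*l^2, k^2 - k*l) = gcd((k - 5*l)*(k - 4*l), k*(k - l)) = 1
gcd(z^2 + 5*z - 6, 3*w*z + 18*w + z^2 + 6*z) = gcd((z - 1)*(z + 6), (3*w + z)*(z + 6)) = z + 6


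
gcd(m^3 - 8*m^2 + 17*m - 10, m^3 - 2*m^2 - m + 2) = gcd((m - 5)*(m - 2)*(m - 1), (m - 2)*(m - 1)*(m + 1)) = m^2 - 3*m + 2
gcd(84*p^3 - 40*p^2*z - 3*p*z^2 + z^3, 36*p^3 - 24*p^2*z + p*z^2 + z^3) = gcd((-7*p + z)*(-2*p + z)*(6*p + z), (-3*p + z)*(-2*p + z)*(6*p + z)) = -12*p^2 + 4*p*z + z^2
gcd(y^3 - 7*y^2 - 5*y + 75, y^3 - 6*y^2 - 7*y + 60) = y^2 - 2*y - 15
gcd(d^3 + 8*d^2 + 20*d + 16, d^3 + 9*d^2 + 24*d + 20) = d^2 + 4*d + 4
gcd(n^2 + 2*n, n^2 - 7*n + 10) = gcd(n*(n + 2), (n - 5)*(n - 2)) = 1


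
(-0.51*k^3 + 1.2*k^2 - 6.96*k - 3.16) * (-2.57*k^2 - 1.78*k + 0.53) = 1.3107*k^5 - 2.1762*k^4 + 15.4809*k^3 + 21.146*k^2 + 1.936*k - 1.6748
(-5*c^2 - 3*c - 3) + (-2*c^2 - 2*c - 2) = -7*c^2 - 5*c - 5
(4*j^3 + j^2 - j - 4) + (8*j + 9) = 4*j^3 + j^2 + 7*j + 5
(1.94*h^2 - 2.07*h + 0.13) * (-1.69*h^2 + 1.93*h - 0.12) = -3.2786*h^4 + 7.2425*h^3 - 4.4476*h^2 + 0.4993*h - 0.0156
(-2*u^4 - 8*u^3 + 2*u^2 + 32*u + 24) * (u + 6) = -2*u^5 - 20*u^4 - 46*u^3 + 44*u^2 + 216*u + 144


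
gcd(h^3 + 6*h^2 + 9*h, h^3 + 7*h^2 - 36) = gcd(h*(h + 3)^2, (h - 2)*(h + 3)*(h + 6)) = h + 3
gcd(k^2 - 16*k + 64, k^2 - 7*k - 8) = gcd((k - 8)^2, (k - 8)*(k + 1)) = k - 8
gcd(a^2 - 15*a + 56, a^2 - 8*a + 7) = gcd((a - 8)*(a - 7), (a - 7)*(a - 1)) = a - 7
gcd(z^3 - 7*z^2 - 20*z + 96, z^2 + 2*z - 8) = z + 4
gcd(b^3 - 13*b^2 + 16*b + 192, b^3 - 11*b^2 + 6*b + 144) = b^2 - 5*b - 24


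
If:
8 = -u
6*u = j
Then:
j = -48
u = -8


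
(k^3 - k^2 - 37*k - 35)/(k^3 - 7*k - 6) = (k^2 - 2*k - 35)/(k^2 - k - 6)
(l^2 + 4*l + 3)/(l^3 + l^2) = (l + 3)/l^2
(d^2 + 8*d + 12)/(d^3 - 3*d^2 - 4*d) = (d^2 + 8*d + 12)/(d*(d^2 - 3*d - 4))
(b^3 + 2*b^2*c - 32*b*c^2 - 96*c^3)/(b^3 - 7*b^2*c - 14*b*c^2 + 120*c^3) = (b + 4*c)/(b - 5*c)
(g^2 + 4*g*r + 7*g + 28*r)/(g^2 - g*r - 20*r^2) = (-g - 7)/(-g + 5*r)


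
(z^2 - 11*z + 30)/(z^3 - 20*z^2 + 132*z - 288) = (z - 5)/(z^2 - 14*z + 48)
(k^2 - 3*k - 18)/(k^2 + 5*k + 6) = (k - 6)/(k + 2)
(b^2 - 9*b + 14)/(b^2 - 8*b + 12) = (b - 7)/(b - 6)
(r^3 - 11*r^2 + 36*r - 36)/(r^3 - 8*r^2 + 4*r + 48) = (r^2 - 5*r + 6)/(r^2 - 2*r - 8)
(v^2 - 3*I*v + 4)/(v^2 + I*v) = (v - 4*I)/v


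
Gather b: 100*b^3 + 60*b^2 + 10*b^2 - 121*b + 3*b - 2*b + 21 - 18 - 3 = 100*b^3 + 70*b^2 - 120*b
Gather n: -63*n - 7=-63*n - 7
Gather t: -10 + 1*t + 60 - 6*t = 50 - 5*t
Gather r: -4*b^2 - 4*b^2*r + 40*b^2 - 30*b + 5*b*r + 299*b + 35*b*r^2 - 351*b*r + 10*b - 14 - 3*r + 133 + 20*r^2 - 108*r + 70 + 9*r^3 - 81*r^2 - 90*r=36*b^2 + 279*b + 9*r^3 + r^2*(35*b - 61) + r*(-4*b^2 - 346*b - 201) + 189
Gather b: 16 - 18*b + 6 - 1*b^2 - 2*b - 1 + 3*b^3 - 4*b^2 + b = 3*b^3 - 5*b^2 - 19*b + 21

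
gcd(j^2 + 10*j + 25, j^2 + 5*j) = j + 5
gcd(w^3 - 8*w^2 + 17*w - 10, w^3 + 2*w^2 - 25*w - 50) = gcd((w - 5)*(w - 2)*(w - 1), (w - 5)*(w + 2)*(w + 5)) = w - 5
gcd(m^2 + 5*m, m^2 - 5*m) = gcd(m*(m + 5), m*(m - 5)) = m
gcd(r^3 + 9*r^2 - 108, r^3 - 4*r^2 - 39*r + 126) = r^2 + 3*r - 18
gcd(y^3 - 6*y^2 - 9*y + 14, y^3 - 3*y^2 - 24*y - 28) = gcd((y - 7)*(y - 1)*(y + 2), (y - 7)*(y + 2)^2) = y^2 - 5*y - 14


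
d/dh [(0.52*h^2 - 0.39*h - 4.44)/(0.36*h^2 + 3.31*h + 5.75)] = (1.8616*h^2 + 9.1768*h + 12.4539)/(0.1296*h^4 + 2.3832*h^3 + 15.0961*h^2 + 38.065*h + 33.0625)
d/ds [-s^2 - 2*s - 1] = -2*s - 2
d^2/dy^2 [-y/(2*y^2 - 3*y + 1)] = 2*(-y*(4*y - 3)^2 + 3*(2*y - 1)*(2*y^2 - 3*y + 1))/(2*y^2 - 3*y + 1)^3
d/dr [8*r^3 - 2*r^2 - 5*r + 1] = 24*r^2 - 4*r - 5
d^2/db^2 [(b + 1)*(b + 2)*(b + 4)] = 6*b + 14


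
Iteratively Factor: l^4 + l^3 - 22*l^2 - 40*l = (l - 5)*(l^3 + 6*l^2 + 8*l) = (l - 5)*(l + 2)*(l^2 + 4*l) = l*(l - 5)*(l + 2)*(l + 4)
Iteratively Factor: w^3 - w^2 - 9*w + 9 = (w - 3)*(w^2 + 2*w - 3) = (w - 3)*(w + 3)*(w - 1)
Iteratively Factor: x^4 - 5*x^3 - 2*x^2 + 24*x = (x + 2)*(x^3 - 7*x^2 + 12*x) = x*(x + 2)*(x^2 - 7*x + 12) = x*(x - 3)*(x + 2)*(x - 4)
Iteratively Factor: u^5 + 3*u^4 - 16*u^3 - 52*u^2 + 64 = (u - 1)*(u^4 + 4*u^3 - 12*u^2 - 64*u - 64) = (u - 1)*(u + 4)*(u^3 - 12*u - 16) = (u - 4)*(u - 1)*(u + 4)*(u^2 + 4*u + 4) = (u - 4)*(u - 1)*(u + 2)*(u + 4)*(u + 2)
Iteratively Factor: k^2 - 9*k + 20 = (k - 5)*(k - 4)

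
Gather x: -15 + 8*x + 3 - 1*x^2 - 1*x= -x^2 + 7*x - 12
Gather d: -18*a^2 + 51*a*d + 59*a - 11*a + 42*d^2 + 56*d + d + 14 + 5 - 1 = -18*a^2 + 48*a + 42*d^2 + d*(51*a + 57) + 18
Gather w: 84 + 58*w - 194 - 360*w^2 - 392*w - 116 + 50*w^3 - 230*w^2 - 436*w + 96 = 50*w^3 - 590*w^2 - 770*w - 130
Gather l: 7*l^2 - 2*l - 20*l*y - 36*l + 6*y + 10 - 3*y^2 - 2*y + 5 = 7*l^2 + l*(-20*y - 38) - 3*y^2 + 4*y + 15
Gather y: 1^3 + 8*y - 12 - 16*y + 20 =9 - 8*y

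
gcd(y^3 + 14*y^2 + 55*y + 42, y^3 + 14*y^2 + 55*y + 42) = y^3 + 14*y^2 + 55*y + 42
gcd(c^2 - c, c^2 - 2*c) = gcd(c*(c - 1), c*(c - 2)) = c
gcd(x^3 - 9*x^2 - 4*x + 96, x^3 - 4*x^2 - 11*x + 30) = x + 3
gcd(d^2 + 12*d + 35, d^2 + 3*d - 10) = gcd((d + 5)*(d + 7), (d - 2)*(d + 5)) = d + 5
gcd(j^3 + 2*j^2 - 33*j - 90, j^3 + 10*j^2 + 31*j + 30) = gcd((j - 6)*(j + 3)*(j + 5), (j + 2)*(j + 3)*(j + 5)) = j^2 + 8*j + 15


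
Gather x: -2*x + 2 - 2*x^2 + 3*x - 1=-2*x^2 + x + 1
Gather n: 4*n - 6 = 4*n - 6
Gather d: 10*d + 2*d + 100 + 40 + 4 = 12*d + 144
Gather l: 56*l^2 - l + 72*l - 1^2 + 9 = 56*l^2 + 71*l + 8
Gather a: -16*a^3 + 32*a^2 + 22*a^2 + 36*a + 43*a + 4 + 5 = -16*a^3 + 54*a^2 + 79*a + 9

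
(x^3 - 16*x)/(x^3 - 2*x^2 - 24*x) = (x - 4)/(x - 6)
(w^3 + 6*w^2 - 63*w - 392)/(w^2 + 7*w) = w - 1 - 56/w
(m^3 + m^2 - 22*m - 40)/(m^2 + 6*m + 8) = m - 5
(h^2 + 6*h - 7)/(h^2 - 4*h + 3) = (h + 7)/(h - 3)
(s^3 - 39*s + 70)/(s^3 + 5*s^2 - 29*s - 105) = (s - 2)/(s + 3)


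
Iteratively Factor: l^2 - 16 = (l + 4)*(l - 4)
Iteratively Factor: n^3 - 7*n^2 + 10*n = (n)*(n^2 - 7*n + 10) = n*(n - 5)*(n - 2)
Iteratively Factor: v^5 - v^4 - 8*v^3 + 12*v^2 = (v)*(v^4 - v^3 - 8*v^2 + 12*v) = v*(v - 2)*(v^3 + v^2 - 6*v) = v*(v - 2)^2*(v^2 + 3*v) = v*(v - 2)^2*(v + 3)*(v)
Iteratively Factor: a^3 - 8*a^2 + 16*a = (a - 4)*(a^2 - 4*a) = a*(a - 4)*(a - 4)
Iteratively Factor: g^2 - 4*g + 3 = (g - 1)*(g - 3)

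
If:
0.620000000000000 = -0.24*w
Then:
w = -2.58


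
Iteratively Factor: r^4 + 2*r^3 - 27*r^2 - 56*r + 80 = (r - 5)*(r^3 + 7*r^2 + 8*r - 16) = (r - 5)*(r + 4)*(r^2 + 3*r - 4) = (r - 5)*(r + 4)^2*(r - 1)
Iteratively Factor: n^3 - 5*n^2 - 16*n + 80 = (n - 4)*(n^2 - n - 20) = (n - 5)*(n - 4)*(n + 4)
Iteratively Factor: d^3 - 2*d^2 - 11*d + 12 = (d + 3)*(d^2 - 5*d + 4) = (d - 1)*(d + 3)*(d - 4)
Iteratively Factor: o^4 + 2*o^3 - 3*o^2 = (o + 3)*(o^3 - o^2) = o*(o + 3)*(o^2 - o) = o*(o - 1)*(o + 3)*(o)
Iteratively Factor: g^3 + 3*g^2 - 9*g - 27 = (g + 3)*(g^2 - 9) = (g + 3)^2*(g - 3)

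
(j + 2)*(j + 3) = j^2 + 5*j + 6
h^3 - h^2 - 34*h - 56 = (h - 7)*(h + 2)*(h + 4)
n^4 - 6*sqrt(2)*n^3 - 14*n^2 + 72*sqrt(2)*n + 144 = (n - 6*sqrt(2))*(n - 3*sqrt(2))*(n + sqrt(2))*(n + 2*sqrt(2))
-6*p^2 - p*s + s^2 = (-3*p + s)*(2*p + s)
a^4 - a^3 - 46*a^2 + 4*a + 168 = (a - 7)*(a - 2)*(a + 2)*(a + 6)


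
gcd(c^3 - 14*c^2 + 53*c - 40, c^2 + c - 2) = c - 1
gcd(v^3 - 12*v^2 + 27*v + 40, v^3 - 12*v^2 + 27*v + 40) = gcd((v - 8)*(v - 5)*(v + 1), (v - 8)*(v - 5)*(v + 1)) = v^3 - 12*v^2 + 27*v + 40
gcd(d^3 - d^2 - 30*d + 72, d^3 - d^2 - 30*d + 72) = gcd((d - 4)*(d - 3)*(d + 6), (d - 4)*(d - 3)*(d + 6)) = d^3 - d^2 - 30*d + 72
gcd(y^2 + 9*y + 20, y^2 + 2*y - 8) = y + 4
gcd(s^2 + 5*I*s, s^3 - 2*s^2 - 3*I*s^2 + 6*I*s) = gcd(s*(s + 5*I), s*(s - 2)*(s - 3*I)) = s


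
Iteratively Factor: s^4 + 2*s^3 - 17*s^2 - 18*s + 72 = (s - 2)*(s^3 + 4*s^2 - 9*s - 36) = (s - 2)*(s + 3)*(s^2 + s - 12) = (s - 2)*(s + 3)*(s + 4)*(s - 3)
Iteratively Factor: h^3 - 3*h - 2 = (h - 2)*(h^2 + 2*h + 1) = (h - 2)*(h + 1)*(h + 1)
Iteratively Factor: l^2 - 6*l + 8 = (l - 4)*(l - 2)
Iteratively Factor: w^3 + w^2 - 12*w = (w)*(w^2 + w - 12) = w*(w + 4)*(w - 3)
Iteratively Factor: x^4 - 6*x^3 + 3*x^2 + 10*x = (x + 1)*(x^3 - 7*x^2 + 10*x) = x*(x + 1)*(x^2 - 7*x + 10) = x*(x - 5)*(x + 1)*(x - 2)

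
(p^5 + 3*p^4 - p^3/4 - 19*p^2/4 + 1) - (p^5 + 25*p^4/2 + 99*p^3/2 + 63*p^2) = -19*p^4/2 - 199*p^3/4 - 271*p^2/4 + 1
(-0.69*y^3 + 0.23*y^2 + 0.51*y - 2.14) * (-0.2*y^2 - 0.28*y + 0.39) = 0.138*y^5 + 0.1472*y^4 - 0.4355*y^3 + 0.3749*y^2 + 0.7981*y - 0.8346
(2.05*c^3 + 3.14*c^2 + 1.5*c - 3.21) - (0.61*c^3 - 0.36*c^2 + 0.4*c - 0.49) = 1.44*c^3 + 3.5*c^2 + 1.1*c - 2.72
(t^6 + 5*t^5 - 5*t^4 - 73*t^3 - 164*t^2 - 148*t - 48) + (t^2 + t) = t^6 + 5*t^5 - 5*t^4 - 73*t^3 - 163*t^2 - 147*t - 48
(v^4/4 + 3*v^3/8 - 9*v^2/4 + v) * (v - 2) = v^5/4 - v^4/8 - 3*v^3 + 11*v^2/2 - 2*v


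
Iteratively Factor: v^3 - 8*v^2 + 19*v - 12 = (v - 4)*(v^2 - 4*v + 3) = (v - 4)*(v - 1)*(v - 3)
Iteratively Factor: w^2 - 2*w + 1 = (w - 1)*(w - 1)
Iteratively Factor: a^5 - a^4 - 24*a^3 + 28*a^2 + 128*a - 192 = (a - 2)*(a^4 + a^3 - 22*a^2 - 16*a + 96) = (a - 2)*(a + 4)*(a^3 - 3*a^2 - 10*a + 24) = (a - 4)*(a - 2)*(a + 4)*(a^2 + a - 6) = (a - 4)*(a - 2)^2*(a + 4)*(a + 3)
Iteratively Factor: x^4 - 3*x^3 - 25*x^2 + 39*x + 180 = (x - 5)*(x^3 + 2*x^2 - 15*x - 36) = (x - 5)*(x + 3)*(x^2 - x - 12) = (x - 5)*(x - 4)*(x + 3)*(x + 3)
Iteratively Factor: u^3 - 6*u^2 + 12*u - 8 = (u - 2)*(u^2 - 4*u + 4) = (u - 2)^2*(u - 2)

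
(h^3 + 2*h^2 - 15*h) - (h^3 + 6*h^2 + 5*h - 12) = -4*h^2 - 20*h + 12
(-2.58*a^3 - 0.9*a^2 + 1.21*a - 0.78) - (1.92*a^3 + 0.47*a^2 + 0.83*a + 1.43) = -4.5*a^3 - 1.37*a^2 + 0.38*a - 2.21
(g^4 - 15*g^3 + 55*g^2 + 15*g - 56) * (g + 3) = g^5 - 12*g^4 + 10*g^3 + 180*g^2 - 11*g - 168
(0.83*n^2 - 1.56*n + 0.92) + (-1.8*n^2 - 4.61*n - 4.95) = -0.97*n^2 - 6.17*n - 4.03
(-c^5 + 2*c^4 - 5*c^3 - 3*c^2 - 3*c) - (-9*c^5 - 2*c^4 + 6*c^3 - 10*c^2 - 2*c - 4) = 8*c^5 + 4*c^4 - 11*c^3 + 7*c^2 - c + 4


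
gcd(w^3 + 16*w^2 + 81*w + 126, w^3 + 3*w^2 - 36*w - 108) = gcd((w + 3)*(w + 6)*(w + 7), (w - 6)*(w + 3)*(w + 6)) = w^2 + 9*w + 18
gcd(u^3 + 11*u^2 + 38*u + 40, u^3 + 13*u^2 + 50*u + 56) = u^2 + 6*u + 8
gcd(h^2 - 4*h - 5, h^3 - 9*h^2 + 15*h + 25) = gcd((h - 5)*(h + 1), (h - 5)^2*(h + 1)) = h^2 - 4*h - 5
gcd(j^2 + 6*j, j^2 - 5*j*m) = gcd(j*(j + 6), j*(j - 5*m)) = j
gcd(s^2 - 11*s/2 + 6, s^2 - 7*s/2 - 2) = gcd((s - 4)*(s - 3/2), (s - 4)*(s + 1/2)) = s - 4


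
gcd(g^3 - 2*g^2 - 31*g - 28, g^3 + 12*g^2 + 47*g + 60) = g + 4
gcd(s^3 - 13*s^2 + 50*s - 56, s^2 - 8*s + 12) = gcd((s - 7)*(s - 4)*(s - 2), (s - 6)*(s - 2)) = s - 2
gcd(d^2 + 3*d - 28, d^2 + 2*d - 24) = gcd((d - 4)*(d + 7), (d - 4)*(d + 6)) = d - 4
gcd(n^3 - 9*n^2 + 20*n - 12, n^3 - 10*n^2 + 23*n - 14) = n^2 - 3*n + 2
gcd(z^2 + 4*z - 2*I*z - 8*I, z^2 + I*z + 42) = 1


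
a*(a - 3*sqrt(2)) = a^2 - 3*sqrt(2)*a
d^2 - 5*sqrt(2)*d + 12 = (d - 3*sqrt(2))*(d - 2*sqrt(2))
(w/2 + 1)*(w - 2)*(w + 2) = w^3/2 + w^2 - 2*w - 4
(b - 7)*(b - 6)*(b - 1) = b^3 - 14*b^2 + 55*b - 42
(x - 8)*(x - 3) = x^2 - 11*x + 24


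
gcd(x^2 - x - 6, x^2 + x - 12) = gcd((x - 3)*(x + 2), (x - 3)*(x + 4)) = x - 3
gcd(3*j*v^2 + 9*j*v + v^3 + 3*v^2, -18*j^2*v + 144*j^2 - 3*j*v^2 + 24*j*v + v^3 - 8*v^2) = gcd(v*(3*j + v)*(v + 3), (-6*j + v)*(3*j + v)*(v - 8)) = 3*j + v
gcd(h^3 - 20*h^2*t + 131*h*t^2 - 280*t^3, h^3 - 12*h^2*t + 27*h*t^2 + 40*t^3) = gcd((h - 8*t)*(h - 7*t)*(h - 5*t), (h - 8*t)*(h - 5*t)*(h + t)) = h^2 - 13*h*t + 40*t^2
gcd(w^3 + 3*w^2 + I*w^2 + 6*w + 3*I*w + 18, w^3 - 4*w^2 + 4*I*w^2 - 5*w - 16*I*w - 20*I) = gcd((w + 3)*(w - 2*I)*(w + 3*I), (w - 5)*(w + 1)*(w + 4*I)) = 1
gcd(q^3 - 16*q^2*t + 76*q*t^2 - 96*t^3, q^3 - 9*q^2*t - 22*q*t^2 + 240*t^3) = q^2 - 14*q*t + 48*t^2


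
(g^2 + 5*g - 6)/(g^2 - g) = (g + 6)/g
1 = 1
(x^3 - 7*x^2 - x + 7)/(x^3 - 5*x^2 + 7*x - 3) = (x^2 - 6*x - 7)/(x^2 - 4*x + 3)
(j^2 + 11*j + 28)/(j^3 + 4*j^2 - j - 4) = (j + 7)/(j^2 - 1)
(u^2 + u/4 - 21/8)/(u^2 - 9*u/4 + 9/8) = (4*u + 7)/(4*u - 3)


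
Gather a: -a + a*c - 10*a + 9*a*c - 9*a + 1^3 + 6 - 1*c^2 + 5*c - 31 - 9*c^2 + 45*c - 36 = a*(10*c - 20) - 10*c^2 + 50*c - 60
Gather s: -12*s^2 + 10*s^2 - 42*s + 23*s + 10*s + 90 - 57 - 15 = -2*s^2 - 9*s + 18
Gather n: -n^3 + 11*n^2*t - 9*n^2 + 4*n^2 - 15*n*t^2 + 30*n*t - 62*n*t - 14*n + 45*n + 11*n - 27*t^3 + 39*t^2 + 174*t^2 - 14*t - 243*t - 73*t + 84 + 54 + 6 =-n^3 + n^2*(11*t - 5) + n*(-15*t^2 - 32*t + 42) - 27*t^3 + 213*t^2 - 330*t + 144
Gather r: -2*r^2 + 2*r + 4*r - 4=-2*r^2 + 6*r - 4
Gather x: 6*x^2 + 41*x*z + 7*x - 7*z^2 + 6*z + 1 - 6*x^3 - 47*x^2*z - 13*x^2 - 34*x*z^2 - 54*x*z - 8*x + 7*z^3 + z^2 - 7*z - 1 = -6*x^3 + x^2*(-47*z - 7) + x*(-34*z^2 - 13*z - 1) + 7*z^3 - 6*z^2 - z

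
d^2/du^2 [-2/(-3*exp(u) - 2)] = (18*exp(u) - 12)*exp(u)/(3*exp(u) + 2)^3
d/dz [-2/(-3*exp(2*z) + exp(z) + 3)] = (2 - 12*exp(z))*exp(z)/(-3*exp(2*z) + exp(z) + 3)^2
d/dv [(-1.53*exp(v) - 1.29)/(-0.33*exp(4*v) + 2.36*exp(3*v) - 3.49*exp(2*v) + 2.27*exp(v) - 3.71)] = (-1.5147*exp(4*v) + 5.5188*exp(3*v) + 3.7935*exp(2*v) - 9.0042*exp(v) + 8.6046)*exp(v)/(0.1089*exp(8*v) - 1.5576*exp(7*v) + 7.873*exp(6*v) - 17.971*exp(5*v) + 25.3431*exp(4*v) - 33.3558*exp(3*v) + 31.0487*exp(2*v) - 16.8434*exp(v) + 13.7641)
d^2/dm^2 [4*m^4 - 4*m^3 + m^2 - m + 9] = 48*m^2 - 24*m + 2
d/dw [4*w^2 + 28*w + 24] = 8*w + 28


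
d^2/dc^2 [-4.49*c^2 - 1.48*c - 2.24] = -8.98000000000000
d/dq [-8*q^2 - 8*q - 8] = -16*q - 8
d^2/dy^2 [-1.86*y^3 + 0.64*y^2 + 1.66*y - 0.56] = 1.28 - 11.16*y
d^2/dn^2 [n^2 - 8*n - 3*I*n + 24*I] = 2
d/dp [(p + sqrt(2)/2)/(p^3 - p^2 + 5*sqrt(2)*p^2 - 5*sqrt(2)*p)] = (p*(p^2 - p + 5*sqrt(2)*p - 5*sqrt(2)) - (2*p + sqrt(2))*(3*p^2 - 2*p + 10*sqrt(2)*p - 5*sqrt(2))/2)/(p^2*(p^2 - p + 5*sqrt(2)*p - 5*sqrt(2))^2)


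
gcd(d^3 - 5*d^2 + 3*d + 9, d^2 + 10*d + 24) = 1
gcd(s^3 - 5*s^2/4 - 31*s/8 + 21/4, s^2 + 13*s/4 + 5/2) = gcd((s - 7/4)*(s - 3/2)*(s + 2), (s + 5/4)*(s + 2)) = s + 2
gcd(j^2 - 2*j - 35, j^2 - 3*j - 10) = 1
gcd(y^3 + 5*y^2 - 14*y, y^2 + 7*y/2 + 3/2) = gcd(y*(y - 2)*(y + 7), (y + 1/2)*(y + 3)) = 1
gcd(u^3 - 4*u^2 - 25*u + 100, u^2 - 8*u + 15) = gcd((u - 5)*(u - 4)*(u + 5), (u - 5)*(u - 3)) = u - 5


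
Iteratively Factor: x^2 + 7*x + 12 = (x + 4)*(x + 3)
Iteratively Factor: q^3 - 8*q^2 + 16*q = (q - 4)*(q^2 - 4*q) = q*(q - 4)*(q - 4)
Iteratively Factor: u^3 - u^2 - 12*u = (u)*(u^2 - u - 12) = u*(u - 4)*(u + 3)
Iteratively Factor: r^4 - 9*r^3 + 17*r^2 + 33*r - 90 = (r - 3)*(r^3 - 6*r^2 - r + 30) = (r - 3)*(r + 2)*(r^2 - 8*r + 15) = (r - 3)^2*(r + 2)*(r - 5)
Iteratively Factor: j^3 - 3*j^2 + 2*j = (j - 1)*(j^2 - 2*j) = (j - 2)*(j - 1)*(j)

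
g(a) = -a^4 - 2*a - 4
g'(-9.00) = 2914.00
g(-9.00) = -6547.00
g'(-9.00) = 2914.00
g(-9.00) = -6547.00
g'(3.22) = -135.54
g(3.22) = -117.94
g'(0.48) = -2.44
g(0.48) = -5.01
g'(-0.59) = -1.18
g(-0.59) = -2.94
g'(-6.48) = 1086.39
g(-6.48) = -1754.23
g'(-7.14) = 1453.98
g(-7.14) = -2588.64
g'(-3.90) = 235.28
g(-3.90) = -227.54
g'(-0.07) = -2.00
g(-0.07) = -3.86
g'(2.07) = -37.48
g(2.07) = -26.50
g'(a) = -4*a^3 - 2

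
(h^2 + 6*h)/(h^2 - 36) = h/(h - 6)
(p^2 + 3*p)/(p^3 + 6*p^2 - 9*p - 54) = p/(p^2 + 3*p - 18)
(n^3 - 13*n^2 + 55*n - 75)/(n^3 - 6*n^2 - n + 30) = (n - 5)/(n + 2)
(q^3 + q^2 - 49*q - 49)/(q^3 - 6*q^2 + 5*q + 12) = (q^2 - 49)/(q^2 - 7*q + 12)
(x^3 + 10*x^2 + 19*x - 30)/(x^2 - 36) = (x^2 + 4*x - 5)/(x - 6)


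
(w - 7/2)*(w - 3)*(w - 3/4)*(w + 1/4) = w^4 - 7*w^3 + 217*w^2/16 - 129*w/32 - 63/32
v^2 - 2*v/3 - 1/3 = (v - 1)*(v + 1/3)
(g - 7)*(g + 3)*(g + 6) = g^3 + 2*g^2 - 45*g - 126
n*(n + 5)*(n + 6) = n^3 + 11*n^2 + 30*n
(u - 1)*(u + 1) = u^2 - 1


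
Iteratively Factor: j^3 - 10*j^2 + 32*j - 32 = (j - 4)*(j^2 - 6*j + 8) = (j - 4)*(j - 2)*(j - 4)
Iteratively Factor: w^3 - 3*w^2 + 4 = (w - 2)*(w^2 - w - 2) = (w - 2)*(w + 1)*(w - 2)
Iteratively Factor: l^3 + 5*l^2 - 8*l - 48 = (l + 4)*(l^2 + l - 12) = (l - 3)*(l + 4)*(l + 4)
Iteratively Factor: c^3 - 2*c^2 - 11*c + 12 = (c - 4)*(c^2 + 2*c - 3) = (c - 4)*(c + 3)*(c - 1)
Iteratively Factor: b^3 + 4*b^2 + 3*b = (b + 3)*(b^2 + b) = (b + 1)*(b + 3)*(b)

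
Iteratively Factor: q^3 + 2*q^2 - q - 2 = (q + 2)*(q^2 - 1) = (q - 1)*(q + 2)*(q + 1)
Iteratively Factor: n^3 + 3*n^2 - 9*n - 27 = (n - 3)*(n^2 + 6*n + 9) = (n - 3)*(n + 3)*(n + 3)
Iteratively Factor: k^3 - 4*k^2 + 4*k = (k - 2)*(k^2 - 2*k) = (k - 2)^2*(k)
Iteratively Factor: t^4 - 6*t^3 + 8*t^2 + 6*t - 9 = (t - 1)*(t^3 - 5*t^2 + 3*t + 9) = (t - 3)*(t - 1)*(t^2 - 2*t - 3) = (t - 3)^2*(t - 1)*(t + 1)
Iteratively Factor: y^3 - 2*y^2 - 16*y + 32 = (y - 2)*(y^2 - 16) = (y - 4)*(y - 2)*(y + 4)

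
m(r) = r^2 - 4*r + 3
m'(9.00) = 14.00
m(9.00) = 48.00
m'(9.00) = 14.00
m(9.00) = 48.00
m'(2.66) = 1.32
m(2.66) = -0.56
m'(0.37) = -3.26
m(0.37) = 1.66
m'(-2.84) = -9.68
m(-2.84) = 22.43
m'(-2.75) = -9.50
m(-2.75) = 21.56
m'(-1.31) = -6.62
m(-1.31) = 9.96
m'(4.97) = 5.94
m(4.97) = 7.82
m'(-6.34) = -16.68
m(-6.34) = 68.56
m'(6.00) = 8.00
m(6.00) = 15.00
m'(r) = 2*r - 4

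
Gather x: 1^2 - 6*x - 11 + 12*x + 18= 6*x + 8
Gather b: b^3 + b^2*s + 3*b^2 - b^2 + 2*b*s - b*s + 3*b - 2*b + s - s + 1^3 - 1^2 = b^3 + b^2*(s + 2) + b*(s + 1)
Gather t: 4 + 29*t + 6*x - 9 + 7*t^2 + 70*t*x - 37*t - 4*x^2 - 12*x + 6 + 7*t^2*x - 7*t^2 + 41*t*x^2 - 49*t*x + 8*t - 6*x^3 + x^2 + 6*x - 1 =7*t^2*x + t*(41*x^2 + 21*x) - 6*x^3 - 3*x^2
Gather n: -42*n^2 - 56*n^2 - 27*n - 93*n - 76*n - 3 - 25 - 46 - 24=-98*n^2 - 196*n - 98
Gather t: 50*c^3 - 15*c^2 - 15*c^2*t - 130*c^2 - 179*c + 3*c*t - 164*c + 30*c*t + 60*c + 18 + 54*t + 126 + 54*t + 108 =50*c^3 - 145*c^2 - 283*c + t*(-15*c^2 + 33*c + 108) + 252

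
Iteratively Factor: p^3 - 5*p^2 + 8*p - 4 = (p - 2)*(p^2 - 3*p + 2) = (p - 2)^2*(p - 1)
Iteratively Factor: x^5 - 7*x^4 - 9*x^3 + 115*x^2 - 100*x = (x - 5)*(x^4 - 2*x^3 - 19*x^2 + 20*x) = (x - 5)*(x - 1)*(x^3 - x^2 - 20*x) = (x - 5)^2*(x - 1)*(x^2 + 4*x) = (x - 5)^2*(x - 1)*(x + 4)*(x)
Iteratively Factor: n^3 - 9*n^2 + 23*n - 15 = (n - 1)*(n^2 - 8*n + 15) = (n - 3)*(n - 1)*(n - 5)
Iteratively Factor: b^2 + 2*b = (b + 2)*(b)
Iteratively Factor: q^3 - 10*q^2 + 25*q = (q - 5)*(q^2 - 5*q) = q*(q - 5)*(q - 5)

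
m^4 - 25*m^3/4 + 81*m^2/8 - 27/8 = (m - 3)^2*(m - 3/4)*(m + 1/2)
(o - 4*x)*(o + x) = o^2 - 3*o*x - 4*x^2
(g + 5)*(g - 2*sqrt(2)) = g^2 - 2*sqrt(2)*g + 5*g - 10*sqrt(2)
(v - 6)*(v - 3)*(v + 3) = v^3 - 6*v^2 - 9*v + 54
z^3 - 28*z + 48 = (z - 4)*(z - 2)*(z + 6)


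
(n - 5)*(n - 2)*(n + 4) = n^3 - 3*n^2 - 18*n + 40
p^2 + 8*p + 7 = (p + 1)*(p + 7)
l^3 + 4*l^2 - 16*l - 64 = (l - 4)*(l + 4)^2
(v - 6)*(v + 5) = v^2 - v - 30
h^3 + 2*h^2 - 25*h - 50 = (h - 5)*(h + 2)*(h + 5)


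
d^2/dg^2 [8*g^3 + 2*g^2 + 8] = 48*g + 4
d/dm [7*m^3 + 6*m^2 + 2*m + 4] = 21*m^2 + 12*m + 2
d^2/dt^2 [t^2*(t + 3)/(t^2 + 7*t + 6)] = 4*(11*t^3 + 36*t^2 + 54*t + 54)/(t^6 + 21*t^5 + 165*t^4 + 595*t^3 + 990*t^2 + 756*t + 216)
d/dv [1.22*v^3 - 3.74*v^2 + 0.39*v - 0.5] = 3.66*v^2 - 7.48*v + 0.39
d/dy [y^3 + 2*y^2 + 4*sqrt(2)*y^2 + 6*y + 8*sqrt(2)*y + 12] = 3*y^2 + 4*y + 8*sqrt(2)*y + 6 + 8*sqrt(2)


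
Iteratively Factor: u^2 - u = (u - 1)*(u)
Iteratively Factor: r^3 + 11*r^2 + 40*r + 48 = (r + 4)*(r^2 + 7*r + 12) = (r + 3)*(r + 4)*(r + 4)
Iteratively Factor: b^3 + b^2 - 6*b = (b - 2)*(b^2 + 3*b) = (b - 2)*(b + 3)*(b)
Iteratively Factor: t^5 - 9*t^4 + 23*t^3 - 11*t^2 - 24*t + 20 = (t - 2)*(t^4 - 7*t^3 + 9*t^2 + 7*t - 10) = (t - 5)*(t - 2)*(t^3 - 2*t^2 - t + 2) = (t - 5)*(t - 2)^2*(t^2 - 1) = (t - 5)*(t - 2)^2*(t - 1)*(t + 1)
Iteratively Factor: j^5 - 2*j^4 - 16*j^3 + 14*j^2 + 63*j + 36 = (j + 1)*(j^4 - 3*j^3 - 13*j^2 + 27*j + 36) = (j - 4)*(j + 1)*(j^3 + j^2 - 9*j - 9) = (j - 4)*(j + 1)^2*(j^2 - 9) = (j - 4)*(j + 1)^2*(j + 3)*(j - 3)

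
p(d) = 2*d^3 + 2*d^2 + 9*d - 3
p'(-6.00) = 201.00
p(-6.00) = -417.00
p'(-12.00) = 825.00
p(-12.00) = -3279.00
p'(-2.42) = 34.46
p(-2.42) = -41.41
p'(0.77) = 15.64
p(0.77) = 6.03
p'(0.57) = 13.23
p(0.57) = 3.15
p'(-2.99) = 50.68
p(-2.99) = -65.49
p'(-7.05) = 279.02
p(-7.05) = -667.85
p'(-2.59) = 38.89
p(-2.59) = -47.64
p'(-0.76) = 9.43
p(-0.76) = -9.56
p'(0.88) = 17.17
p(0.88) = 7.83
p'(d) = 6*d^2 + 4*d + 9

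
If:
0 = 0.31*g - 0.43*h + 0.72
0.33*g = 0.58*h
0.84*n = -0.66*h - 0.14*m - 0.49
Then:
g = -11.02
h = -6.27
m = 26.0544666415379 - 6.0*n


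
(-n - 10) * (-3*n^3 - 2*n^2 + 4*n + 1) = 3*n^4 + 32*n^3 + 16*n^2 - 41*n - 10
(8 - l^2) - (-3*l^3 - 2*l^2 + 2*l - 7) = 3*l^3 + l^2 - 2*l + 15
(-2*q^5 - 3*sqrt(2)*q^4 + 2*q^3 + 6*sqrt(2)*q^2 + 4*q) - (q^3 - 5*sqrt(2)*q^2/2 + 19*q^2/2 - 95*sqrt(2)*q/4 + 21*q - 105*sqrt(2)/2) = -2*q^5 - 3*sqrt(2)*q^4 + q^3 - 19*q^2/2 + 17*sqrt(2)*q^2/2 - 17*q + 95*sqrt(2)*q/4 + 105*sqrt(2)/2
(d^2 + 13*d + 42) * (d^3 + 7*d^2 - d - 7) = d^5 + 20*d^4 + 132*d^3 + 274*d^2 - 133*d - 294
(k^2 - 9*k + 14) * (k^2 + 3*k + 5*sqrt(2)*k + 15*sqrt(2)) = k^4 - 6*k^3 + 5*sqrt(2)*k^3 - 30*sqrt(2)*k^2 - 13*k^2 - 65*sqrt(2)*k + 42*k + 210*sqrt(2)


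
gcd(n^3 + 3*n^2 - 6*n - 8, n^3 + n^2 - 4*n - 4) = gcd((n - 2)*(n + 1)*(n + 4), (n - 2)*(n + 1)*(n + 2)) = n^2 - n - 2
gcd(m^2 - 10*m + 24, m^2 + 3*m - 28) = m - 4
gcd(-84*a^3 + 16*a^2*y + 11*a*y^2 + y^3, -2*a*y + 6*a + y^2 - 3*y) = -2*a + y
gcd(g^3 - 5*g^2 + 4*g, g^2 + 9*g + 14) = 1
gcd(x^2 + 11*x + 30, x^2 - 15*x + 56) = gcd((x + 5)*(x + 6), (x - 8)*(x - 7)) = 1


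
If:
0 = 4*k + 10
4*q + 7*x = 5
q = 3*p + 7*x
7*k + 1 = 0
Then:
No Solution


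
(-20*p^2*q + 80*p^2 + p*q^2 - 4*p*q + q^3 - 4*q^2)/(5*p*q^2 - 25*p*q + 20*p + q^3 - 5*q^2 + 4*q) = (-4*p + q)/(q - 1)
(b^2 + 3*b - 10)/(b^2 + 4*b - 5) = (b - 2)/(b - 1)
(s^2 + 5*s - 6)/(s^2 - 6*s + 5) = (s + 6)/(s - 5)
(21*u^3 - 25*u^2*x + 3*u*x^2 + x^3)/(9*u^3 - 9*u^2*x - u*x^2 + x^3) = (7*u + x)/(3*u + x)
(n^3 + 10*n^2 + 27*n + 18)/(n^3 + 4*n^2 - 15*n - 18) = (n + 3)/(n - 3)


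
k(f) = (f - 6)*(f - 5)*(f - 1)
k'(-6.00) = 293.00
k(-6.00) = -924.00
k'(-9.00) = 500.00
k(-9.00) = -2100.00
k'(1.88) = 6.48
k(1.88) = 11.31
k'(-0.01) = 41.24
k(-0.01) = -30.41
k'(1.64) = 9.71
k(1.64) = 9.38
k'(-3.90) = 180.23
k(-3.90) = -431.74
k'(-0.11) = 43.68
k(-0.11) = -34.66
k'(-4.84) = 227.44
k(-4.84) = -622.93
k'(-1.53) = 84.74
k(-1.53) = -124.40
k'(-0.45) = 52.41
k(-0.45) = -50.97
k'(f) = (f - 6)*(f - 5) + (f - 6)*(f - 1) + (f - 5)*(f - 1)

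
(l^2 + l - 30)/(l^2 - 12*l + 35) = (l + 6)/(l - 7)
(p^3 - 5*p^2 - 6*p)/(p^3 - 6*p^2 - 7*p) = (p - 6)/(p - 7)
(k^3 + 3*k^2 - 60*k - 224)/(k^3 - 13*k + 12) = (k^2 - k - 56)/(k^2 - 4*k + 3)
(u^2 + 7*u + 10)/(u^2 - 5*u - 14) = (u + 5)/(u - 7)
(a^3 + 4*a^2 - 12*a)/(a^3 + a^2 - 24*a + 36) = a/(a - 3)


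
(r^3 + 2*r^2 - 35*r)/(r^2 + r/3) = 3*(r^2 + 2*r - 35)/(3*r + 1)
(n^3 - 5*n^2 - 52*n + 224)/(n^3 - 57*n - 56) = (n - 4)/(n + 1)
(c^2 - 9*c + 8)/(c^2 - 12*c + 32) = (c - 1)/(c - 4)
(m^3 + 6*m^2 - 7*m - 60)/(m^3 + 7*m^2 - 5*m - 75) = (m + 4)/(m + 5)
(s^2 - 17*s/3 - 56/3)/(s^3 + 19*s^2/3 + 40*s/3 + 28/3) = (s - 8)/(s^2 + 4*s + 4)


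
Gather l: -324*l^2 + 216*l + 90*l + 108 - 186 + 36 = -324*l^2 + 306*l - 42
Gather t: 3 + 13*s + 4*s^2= 4*s^2 + 13*s + 3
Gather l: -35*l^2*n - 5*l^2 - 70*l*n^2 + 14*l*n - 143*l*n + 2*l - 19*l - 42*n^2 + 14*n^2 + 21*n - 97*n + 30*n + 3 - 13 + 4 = l^2*(-35*n - 5) + l*(-70*n^2 - 129*n - 17) - 28*n^2 - 46*n - 6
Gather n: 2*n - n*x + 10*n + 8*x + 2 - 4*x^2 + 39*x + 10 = n*(12 - x) - 4*x^2 + 47*x + 12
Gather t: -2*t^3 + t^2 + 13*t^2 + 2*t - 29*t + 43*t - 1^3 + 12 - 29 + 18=-2*t^3 + 14*t^2 + 16*t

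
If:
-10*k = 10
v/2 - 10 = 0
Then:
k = -1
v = 20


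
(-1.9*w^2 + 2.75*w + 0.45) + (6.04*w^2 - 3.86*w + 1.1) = 4.14*w^2 - 1.11*w + 1.55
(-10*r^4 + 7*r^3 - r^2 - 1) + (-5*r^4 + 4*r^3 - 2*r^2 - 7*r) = -15*r^4 + 11*r^3 - 3*r^2 - 7*r - 1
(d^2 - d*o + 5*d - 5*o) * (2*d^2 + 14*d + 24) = 2*d^4 - 2*d^3*o + 24*d^3 - 24*d^2*o + 94*d^2 - 94*d*o + 120*d - 120*o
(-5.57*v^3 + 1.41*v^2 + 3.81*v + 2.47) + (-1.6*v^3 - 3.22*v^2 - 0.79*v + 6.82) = -7.17*v^3 - 1.81*v^2 + 3.02*v + 9.29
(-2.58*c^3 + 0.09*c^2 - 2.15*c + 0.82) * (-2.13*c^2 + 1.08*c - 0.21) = 5.4954*c^5 - 2.9781*c^4 + 5.2185*c^3 - 4.0875*c^2 + 1.3371*c - 0.1722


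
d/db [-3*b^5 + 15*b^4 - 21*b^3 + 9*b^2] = 3*b*(-5*b^3 + 20*b^2 - 21*b + 6)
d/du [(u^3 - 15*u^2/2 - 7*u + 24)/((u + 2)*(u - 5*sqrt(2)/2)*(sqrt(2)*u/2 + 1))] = (-6*u^2 + 19*sqrt(2)*u^2 - 68*sqrt(2)*u + 72 + 95*sqrt(2))/(2*u^4 - 6*sqrt(2)*u^3 - 11*u^2 + 30*sqrt(2)*u + 50)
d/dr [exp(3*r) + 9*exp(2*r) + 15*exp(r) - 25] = 3*(exp(2*r) + 6*exp(r) + 5)*exp(r)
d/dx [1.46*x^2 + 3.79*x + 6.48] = 2.92*x + 3.79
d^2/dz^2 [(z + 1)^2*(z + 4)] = 6*z + 12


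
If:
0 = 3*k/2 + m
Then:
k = -2*m/3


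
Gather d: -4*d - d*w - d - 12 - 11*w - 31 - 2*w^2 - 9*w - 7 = d*(-w - 5) - 2*w^2 - 20*w - 50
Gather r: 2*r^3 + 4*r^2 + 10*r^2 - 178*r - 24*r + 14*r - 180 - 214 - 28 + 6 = 2*r^3 + 14*r^2 - 188*r - 416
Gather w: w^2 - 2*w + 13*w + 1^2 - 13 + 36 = w^2 + 11*w + 24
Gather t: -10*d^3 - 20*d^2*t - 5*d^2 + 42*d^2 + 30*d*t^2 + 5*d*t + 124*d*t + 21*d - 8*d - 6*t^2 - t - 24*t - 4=-10*d^3 + 37*d^2 + 13*d + t^2*(30*d - 6) + t*(-20*d^2 + 129*d - 25) - 4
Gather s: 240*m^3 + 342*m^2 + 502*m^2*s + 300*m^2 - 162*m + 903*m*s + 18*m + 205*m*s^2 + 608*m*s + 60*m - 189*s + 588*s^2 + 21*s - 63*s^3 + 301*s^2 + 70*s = 240*m^3 + 642*m^2 - 84*m - 63*s^3 + s^2*(205*m + 889) + s*(502*m^2 + 1511*m - 98)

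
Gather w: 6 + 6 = 12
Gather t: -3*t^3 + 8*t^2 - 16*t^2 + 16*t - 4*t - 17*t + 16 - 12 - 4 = -3*t^3 - 8*t^2 - 5*t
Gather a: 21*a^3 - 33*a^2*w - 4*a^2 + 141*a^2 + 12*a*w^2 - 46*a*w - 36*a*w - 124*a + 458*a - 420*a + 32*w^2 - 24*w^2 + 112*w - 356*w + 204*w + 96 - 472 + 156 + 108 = 21*a^3 + a^2*(137 - 33*w) + a*(12*w^2 - 82*w - 86) + 8*w^2 - 40*w - 112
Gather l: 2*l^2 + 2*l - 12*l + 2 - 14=2*l^2 - 10*l - 12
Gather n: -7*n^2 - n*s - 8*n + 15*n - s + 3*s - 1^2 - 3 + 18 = -7*n^2 + n*(7 - s) + 2*s + 14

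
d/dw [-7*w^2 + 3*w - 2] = 3 - 14*w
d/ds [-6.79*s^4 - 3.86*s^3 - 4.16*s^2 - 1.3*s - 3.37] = -27.16*s^3 - 11.58*s^2 - 8.32*s - 1.3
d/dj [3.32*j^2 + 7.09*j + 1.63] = 6.64*j + 7.09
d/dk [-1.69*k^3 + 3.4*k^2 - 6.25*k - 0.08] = -5.07*k^2 + 6.8*k - 6.25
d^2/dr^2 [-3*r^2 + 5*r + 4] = -6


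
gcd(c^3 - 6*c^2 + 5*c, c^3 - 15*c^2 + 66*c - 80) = c - 5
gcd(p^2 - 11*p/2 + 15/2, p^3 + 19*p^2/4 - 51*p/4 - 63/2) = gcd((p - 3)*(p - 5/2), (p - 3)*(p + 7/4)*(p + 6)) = p - 3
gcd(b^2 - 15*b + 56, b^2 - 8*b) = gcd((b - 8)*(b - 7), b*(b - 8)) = b - 8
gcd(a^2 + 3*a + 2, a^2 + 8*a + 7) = a + 1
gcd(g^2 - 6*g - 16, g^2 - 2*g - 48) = g - 8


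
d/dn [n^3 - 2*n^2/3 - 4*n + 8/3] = 3*n^2 - 4*n/3 - 4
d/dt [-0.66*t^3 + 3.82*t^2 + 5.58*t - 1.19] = -1.98*t^2 + 7.64*t + 5.58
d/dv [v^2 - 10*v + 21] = 2*v - 10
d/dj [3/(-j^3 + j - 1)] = 3*(3*j^2 - 1)/(j^3 - j + 1)^2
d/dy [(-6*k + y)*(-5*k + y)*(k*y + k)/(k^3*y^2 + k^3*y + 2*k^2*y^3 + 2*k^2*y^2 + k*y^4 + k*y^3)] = (-30*k^3 - 90*k^2*y + 23*k*y^2 - y^3)/(y^2*(k^3 + 3*k^2*y + 3*k*y^2 + y^3))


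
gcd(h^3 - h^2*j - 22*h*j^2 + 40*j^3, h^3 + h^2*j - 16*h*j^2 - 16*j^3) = h - 4*j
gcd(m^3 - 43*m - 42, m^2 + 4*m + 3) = m + 1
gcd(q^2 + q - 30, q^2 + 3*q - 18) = q + 6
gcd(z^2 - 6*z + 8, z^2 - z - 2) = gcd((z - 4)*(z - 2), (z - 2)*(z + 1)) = z - 2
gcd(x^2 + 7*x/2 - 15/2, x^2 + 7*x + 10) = x + 5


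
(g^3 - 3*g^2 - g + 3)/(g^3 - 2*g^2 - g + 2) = (g - 3)/(g - 2)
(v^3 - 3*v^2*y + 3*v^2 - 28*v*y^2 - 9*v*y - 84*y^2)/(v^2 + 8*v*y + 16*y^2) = (v^2 - 7*v*y + 3*v - 21*y)/(v + 4*y)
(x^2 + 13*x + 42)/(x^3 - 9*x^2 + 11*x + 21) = (x^2 + 13*x + 42)/(x^3 - 9*x^2 + 11*x + 21)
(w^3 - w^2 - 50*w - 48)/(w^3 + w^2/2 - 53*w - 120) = 2*(w + 1)/(2*w + 5)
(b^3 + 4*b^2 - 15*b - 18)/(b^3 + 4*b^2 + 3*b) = (b^2 + 3*b - 18)/(b*(b + 3))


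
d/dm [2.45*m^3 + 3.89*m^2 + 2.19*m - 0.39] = 7.35*m^2 + 7.78*m + 2.19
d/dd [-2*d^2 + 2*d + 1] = 2 - 4*d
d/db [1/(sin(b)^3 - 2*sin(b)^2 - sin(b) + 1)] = 16*(-3*sin(b)^2 + 4*sin(b) + 1)*cos(b)/(sin(b) + sin(3*b) - 4*cos(2*b))^2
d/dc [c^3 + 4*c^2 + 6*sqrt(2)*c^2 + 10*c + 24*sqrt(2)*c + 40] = 3*c^2 + 8*c + 12*sqrt(2)*c + 10 + 24*sqrt(2)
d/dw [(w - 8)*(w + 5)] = 2*w - 3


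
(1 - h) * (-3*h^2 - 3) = 3*h^3 - 3*h^2 + 3*h - 3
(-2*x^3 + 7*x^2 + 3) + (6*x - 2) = -2*x^3 + 7*x^2 + 6*x + 1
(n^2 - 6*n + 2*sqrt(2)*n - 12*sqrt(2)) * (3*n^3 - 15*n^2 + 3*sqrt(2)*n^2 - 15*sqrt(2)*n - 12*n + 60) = 3*n^5 - 33*n^4 + 9*sqrt(2)*n^4 - 99*sqrt(2)*n^3 + 90*n^3 + 246*sqrt(2)*n^2 + 264*sqrt(2)*n - 720*sqrt(2)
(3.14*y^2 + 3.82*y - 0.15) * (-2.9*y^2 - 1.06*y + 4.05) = -9.106*y^4 - 14.4064*y^3 + 9.1028*y^2 + 15.63*y - 0.6075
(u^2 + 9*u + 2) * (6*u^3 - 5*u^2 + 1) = 6*u^5 + 49*u^4 - 33*u^3 - 9*u^2 + 9*u + 2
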